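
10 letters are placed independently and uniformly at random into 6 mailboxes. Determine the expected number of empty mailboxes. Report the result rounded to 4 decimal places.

0.9690

Let Xⱼ=1 if mailbox j is empty. P(Xⱼ=1) = ((6-1)/6)^10 = 9765625/60466176.
By linearity, E[#empty] = 6·9765625/60466176 = 9765625/10077696.
≈ 0.9690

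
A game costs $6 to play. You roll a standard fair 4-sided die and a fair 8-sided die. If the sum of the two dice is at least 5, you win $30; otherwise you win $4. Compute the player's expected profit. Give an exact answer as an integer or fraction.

E[payout] = (3/16)·4 + (13/16)·30 = 201/8
Expected profit = 201/8 − 6 = 153/8

153/8 dollars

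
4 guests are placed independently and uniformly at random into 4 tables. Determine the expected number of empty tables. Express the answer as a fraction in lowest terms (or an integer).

Let Xⱼ=1 if table j is empty. P(Xⱼ=1) = ((4-1)/4)^4 = 81/256.
By linearity, E[#empty] = 4·81/256 = 81/64.

81/64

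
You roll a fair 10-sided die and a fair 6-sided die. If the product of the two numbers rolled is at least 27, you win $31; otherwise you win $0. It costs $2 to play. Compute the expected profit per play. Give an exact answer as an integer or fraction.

407/60 dollars

E[payout] = (43/60)·0 + (17/60)·31 = 527/60
Expected profit = 527/60 − 2 = 407/60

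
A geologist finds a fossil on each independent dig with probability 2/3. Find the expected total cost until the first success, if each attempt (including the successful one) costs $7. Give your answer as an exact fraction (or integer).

E[#attempts] = 1/p = 3/2; E[cost] = 7·3/2 = 21/2.

21/2 dollars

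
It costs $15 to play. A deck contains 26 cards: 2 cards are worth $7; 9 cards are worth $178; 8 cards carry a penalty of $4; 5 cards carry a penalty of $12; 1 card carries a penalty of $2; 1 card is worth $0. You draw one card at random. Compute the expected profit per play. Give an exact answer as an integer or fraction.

E[payout] = (2/26)·7 + (9/26)·178 + (8/26)·(-4) + (5/26)·(-12) + (1/26)·(-2) + (1/26)·0 = 761/13
Expected profit = 761/13 − 15 = 566/13

566/13 dollars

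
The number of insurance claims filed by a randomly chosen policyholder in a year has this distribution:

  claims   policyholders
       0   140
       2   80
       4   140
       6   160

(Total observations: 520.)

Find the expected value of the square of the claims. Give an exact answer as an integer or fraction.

16

Total = 520, so P(claims=0) = 140/520, etc.
E[X²] = (7/26)·0 + (2/13)·4 + (7/26)·16 + (4/13)·36
     = 16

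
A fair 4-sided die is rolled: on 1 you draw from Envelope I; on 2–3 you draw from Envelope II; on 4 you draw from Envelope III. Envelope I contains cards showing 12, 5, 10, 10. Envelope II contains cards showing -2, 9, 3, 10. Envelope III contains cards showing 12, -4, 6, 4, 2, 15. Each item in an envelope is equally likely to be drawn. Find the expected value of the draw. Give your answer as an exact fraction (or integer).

E[X | Envelope I] = (12 + 5 + 10 + 10)/4 = 37/4
E[X | Envelope II] = (-2 + 9 + 3 + 10)/4 = 5
E[X | Envelope III] = (12 − 4 + 6 + 4 + 2 + 15)/6 = 35/6
E[X] = (1/4)·37/4 + (1/2)·5 + (1/4)·35/6 = 301/48

301/48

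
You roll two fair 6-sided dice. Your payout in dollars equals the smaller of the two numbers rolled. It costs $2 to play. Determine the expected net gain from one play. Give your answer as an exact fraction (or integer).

Distribution of the smaller of the two numbers rolled: 1 w.p. 11/36, 2 w.p. 1/4, 3 w.p. 7/36, 4 w.p. 5/36, 5 w.p. 1/12, 6 w.p. 1/36
E[payout] = (11/36)·1 + (1/4)·2 + (7/36)·3 + (5/36)·4 + (1/12)·5 + (1/36)·6 = 91/36
Expected profit = 91/36 − 2 = 19/36

19/36 dollars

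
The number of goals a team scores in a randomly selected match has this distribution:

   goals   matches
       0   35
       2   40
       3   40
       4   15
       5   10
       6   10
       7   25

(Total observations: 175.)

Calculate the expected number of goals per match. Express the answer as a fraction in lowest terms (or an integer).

Total = 175, so P(goals=0) = 35/175, etc.
E[X] = (1/5)·0 + (8/35)·2 + (8/35)·3 + (3/35)·4 + (2/35)·5 + (2/35)·6 + (1/7)·7
     = 109/35

109/35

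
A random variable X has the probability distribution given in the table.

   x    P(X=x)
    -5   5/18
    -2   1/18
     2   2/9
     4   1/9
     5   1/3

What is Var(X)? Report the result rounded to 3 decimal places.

17.052

E[X] = (5/18)·(-5) + (1/18)·(-2) + (2/9)·2 + (1/9)·4 + (1/3)·5 = 19/18
E[X²] = (5/18)·25 + (1/18)·4 + (2/9)·4 + (1/9)·16 + (1/3)·25 = 109/6
Var(X) = 109/6 − (19/18)² = 5525/324 ≈ 17.052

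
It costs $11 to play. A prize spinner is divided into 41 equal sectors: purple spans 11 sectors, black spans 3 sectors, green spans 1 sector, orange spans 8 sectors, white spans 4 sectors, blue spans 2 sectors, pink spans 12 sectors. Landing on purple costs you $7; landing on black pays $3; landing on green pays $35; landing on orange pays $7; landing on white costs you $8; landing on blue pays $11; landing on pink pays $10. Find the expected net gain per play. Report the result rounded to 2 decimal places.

-$7.76

E[payout] = (11/41)·(-7) + (3/41)·3 + (1/41)·35 + (8/41)·7 + (4/41)·(-8) + (2/41)·11 + (12/41)·10 = 133/41
Expected profit = 133/41 − 11 = -318/41 ≈ -$7.76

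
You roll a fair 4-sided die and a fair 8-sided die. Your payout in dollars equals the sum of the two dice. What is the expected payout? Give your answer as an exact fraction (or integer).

$7

Distribution of the sum of the two dice: 2 w.p. 1/32, 3 w.p. 1/16, 4 w.p. 3/32, 5 w.p. 1/8, 6 w.p. 1/8, 7 w.p. 1/8, …
E[payout] = (1/32)·2 + (1/16)·3 + (3/32)·4 + (1/8)·5 + (1/8)·6 + (1/8)·7 + (1/8)·8 + (1/8)·9 + (3/32)·10 + (1/16)·11 + (1/32)·12 = 7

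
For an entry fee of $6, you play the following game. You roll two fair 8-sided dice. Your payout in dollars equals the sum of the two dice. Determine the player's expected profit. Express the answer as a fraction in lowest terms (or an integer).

$3

Distribution of the sum of the two dice: 2 w.p. 1/64, 3 w.p. 1/32, 4 w.p. 3/64, 5 w.p. 1/16, 6 w.p. 5/64, 7 w.p. 3/32, …
E[payout] = (1/64)·2 + (1/32)·3 + (3/64)·4 + (1/16)·5 + (5/64)·6 + (3/32)·7 + (7/64)·8 + (1/8)·9 + (7/64)·10 + (3/32)·11 + (5/64)·12 + (1/16)·13 + (3/64)·14 + (1/32)·15 + (1/64)·16 = 9
Expected profit = 9 − 6 = 3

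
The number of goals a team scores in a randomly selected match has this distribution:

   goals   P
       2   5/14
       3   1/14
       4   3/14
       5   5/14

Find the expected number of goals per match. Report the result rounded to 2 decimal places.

3.57

E[X] = (5/14)·2 + (1/14)·3 + (3/14)·4 + (5/14)·5
     = 25/7 ≈ 3.57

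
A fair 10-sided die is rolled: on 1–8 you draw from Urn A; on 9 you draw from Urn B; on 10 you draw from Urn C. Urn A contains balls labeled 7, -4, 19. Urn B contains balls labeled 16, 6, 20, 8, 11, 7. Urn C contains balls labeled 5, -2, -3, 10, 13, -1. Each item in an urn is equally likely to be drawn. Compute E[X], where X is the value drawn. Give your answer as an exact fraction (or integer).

E[X | Urn A] = (7 − 4 + 19)/3 = 22/3
E[X | Urn B] = (16 + 6 + 20 + 8 + 11 + 7)/6 = 34/3
E[X | Urn C] = (5 − 2 − 3 + 10 + 13 − 1)/6 = 11/3
E[X] = (4/5)·22/3 + (1/10)·34/3 + (1/10)·11/3 = 221/30

221/30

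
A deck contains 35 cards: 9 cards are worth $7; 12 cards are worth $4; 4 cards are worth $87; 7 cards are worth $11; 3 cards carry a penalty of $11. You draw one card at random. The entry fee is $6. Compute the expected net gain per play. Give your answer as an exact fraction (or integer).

E[payout] = (9/35)·7 + (12/35)·4 + (4/35)·87 + (7/35)·11 + (3/35)·(-11) = 503/35
Expected profit = 503/35 − 6 = 293/35

293/35 dollars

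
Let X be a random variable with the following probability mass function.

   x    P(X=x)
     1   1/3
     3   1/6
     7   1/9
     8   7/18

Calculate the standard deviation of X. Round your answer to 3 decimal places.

E[X] = 85/18, E[X²] = 193/6
Var(X) = E[X²] − (E[X])² = 193/6 − 7225/324 = 3197/324
SD(X) = √(3197/324) ≈ 3.141

3.141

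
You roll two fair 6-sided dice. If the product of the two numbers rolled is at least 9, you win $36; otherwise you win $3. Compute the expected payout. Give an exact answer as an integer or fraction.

64/3 dollars

E[payout] = (4/9)·3 + (5/9)·36 = 64/3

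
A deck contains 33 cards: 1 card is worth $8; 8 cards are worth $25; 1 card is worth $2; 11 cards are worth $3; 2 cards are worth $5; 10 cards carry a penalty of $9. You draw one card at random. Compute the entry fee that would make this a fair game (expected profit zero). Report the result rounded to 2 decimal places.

E[payout] = (1/33)·8 + (8/33)·25 + (1/33)·2 + (11/33)·3 + (2/33)·5 + (10/33)·(-9) = 163/33
Fair fee = E[payout] = 163/33 ≈ $4.94

$4.94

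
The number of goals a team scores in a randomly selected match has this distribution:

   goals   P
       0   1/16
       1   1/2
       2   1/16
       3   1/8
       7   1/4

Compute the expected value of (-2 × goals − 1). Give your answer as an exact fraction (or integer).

E[-2x-1] = (1/16)·(-1) + (1/2)·(-3) + (1/16)·(-5) + (1/8)·(-7) + (1/4)·(-15)
     = -13/2

-13/2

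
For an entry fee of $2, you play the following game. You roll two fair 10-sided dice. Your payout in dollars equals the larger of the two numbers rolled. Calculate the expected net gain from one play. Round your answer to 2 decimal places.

Distribution of the larger of the two numbers rolled: 1 w.p. 1/100, 2 w.p. 3/100, 3 w.p. 1/20, 4 w.p. 7/100, 5 w.p. 9/100, 6 w.p. 11/100, …
E[payout] = (1/100)·1 + (3/100)·2 + (1/20)·3 + (7/100)·4 + (9/100)·5 + (11/100)·6 + (13/100)·7 + (3/20)·8 + (17/100)·9 + (19/100)·10 = 143/20
Expected profit = 143/20 − 2 = 103/20 ≈ $5.15

$5.15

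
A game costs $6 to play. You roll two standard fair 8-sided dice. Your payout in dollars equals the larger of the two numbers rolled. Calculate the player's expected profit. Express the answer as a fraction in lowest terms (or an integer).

-3/16 dollars

Distribution of the larger of the two numbers rolled: 1 w.p. 1/64, 2 w.p. 3/64, 3 w.p. 5/64, 4 w.p. 7/64, 5 w.p. 9/64, 6 w.p. 11/64, …
E[payout] = (1/64)·1 + (3/64)·2 + (5/64)·3 + (7/64)·4 + (9/64)·5 + (11/64)·6 + (13/64)·7 + (15/64)·8 = 93/16
Expected profit = 93/16 − 6 = -3/16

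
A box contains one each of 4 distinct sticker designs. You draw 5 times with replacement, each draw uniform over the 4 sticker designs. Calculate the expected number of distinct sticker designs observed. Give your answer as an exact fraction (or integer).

Let Xⱼ=1 if type j appears at least once. P(Xⱼ=1) = 1 − ((4−1)/4)^5 = 781/1024.
E[#distinct] = 4·781/1024 = 781/256.

781/256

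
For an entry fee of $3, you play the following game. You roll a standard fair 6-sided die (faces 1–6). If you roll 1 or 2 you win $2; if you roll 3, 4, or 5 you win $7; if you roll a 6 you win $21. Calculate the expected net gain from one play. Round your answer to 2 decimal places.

$4.67

E[payout] = (1/3)·2 + (1/2)·7 + (1/6)·21 = 23/3
Expected profit = 23/3 − 3 = 14/3 ≈ $4.67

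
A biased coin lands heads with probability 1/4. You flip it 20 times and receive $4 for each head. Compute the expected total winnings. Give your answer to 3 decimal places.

$20.000

E[#heads] = 20·1/4 = 5 (linearity over flips).
E[winnings] = 4·5 = 20.
≈ 20.000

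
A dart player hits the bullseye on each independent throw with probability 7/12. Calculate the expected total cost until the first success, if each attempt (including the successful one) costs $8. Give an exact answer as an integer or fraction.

96/7 dollars

E[#attempts] = 1/p = 12/7; E[cost] = 8·12/7 = 96/7.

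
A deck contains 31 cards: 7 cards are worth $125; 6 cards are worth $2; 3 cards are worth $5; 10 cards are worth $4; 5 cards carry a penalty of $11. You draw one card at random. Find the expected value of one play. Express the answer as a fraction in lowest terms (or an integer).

887/31 dollars

E[payout] = (7/31)·125 + (6/31)·2 + (3/31)·5 + (10/31)·4 + (5/31)·(-11) = 887/31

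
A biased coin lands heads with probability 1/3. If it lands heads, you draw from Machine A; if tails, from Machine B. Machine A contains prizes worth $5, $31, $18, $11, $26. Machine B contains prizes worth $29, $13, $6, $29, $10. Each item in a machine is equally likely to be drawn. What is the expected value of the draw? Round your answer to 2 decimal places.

E[X | Machine A] = (5 + 31 + 18 + 11 + 26)/5 = 91/5
E[X | Machine B] = (29 + 13 + 6 + 29 + 10)/5 = 87/5
E[X] = (1/3)·91/5 + (2/3)·87/5 = 53/3 ≈ 17.67

$17.67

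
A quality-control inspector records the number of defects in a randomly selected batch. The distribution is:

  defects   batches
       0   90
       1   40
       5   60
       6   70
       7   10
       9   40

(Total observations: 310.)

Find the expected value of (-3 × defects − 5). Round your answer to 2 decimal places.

Total = 310, so P(defects=0) = 90/310, etc.
E[-3x-5] = (9/31)·(-5) + (4/31)·(-8) + (6/31)·(-20) + (7/31)·(-23) + (1/31)·(-26) + (4/31)·(-32)
     = -512/31 ≈ -16.52

-16.52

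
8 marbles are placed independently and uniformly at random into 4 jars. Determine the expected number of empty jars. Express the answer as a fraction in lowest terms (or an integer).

6561/16384

Let Xⱼ=1 if jar j is empty. P(Xⱼ=1) = ((4-1)/4)^8 = 6561/65536.
By linearity, E[#empty] = 4·6561/65536 = 6561/16384.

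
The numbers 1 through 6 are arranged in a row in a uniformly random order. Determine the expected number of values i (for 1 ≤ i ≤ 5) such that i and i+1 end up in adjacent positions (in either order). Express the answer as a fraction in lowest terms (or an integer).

5/3

For each i ∈ {1,…,5}, let Xᵢ = 1 if i and i+1 are adjacent. P(Xᵢ=1) = 2·(6−1)!/6! = 2/6.
By linearity, E[ΣXᵢ] = (5)·(2/6) = 5/3.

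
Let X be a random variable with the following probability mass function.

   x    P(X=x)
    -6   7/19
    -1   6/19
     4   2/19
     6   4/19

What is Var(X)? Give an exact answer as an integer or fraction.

E[X] = (7/19)·(-6) + (6/19)·(-1) + (2/19)·4 + (4/19)·6 = -16/19
E[X²] = (7/19)·36 + (6/19)·1 + (2/19)·16 + (4/19)·36 = 434/19
Var(X) = 434/19 − (-16/19)² = 7990/361

7990/361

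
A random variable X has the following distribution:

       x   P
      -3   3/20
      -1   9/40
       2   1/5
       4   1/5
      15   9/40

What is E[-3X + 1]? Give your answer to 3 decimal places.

E[-3x+1] = (3/20)·10 + (9/40)·4 + (1/5)·(-5) + (1/5)·(-11) + (9/40)·(-44)
     = -107/10 ≈ -10.700

-10.700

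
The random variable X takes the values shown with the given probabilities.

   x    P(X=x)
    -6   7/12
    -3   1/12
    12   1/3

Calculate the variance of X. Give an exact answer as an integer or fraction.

E[X] = (7/12)·(-6) + (1/12)·(-3) + (1/3)·12 = 1/4
E[X²] = (7/12)·36 + (1/12)·9 + (1/3)·144 = 279/4
Var(X) = 279/4 − (1/4)² = 1115/16

1115/16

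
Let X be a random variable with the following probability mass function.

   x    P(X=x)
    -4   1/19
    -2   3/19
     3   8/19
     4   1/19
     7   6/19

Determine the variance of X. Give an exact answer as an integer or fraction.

E[X] = (1/19)·(-4) + (3/19)·(-2) + (8/19)·3 + (1/19)·4 + (6/19)·7 = 60/19
E[X²] = (1/19)·16 + (3/19)·4 + (8/19)·9 + (1/19)·16 + (6/19)·49 = 410/19
Var(X) = 410/19 − (60/19)² = 4190/361

4190/361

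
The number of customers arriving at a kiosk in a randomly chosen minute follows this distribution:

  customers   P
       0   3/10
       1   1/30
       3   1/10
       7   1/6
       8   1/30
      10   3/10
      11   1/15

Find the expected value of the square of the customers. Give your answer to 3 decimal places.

E[X²] = (3/10)·0 + (1/30)·1 + (1/10)·9 + (1/6)·49 + (1/30)·64 + (3/10)·100 + (1/15)·121
     = 493/10 ≈ 49.300

49.300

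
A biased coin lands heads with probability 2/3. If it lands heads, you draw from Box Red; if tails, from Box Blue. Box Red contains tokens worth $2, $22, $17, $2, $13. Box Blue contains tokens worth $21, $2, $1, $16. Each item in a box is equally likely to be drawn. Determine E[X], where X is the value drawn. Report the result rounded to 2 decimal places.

$10.80

E[X | Box Red] = (2 + 22 + 17 + 2 + 13)/5 = 56/5
E[X | Box Blue] = (21 + 2 + 1 + 16)/4 = 10
E[X] = (2/3)·56/5 + (1/3)·10 = 54/5 ≈ 10.80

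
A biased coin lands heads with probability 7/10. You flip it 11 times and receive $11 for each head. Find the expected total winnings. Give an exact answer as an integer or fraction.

847/10 dollars

E[#heads] = 11·7/10 = 77/10 (linearity over flips).
E[winnings] = 11·77/10 = 847/10.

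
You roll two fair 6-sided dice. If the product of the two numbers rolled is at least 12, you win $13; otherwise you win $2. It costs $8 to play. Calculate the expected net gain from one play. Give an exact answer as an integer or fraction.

E[payout] = (19/36)·2 + (17/36)·13 = 259/36
Expected profit = 259/36 − 8 = -29/36

-29/36 dollars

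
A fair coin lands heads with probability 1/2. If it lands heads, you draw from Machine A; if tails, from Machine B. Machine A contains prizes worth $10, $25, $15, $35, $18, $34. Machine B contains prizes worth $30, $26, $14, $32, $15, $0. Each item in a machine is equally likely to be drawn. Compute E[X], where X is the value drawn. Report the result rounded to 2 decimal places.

E[X | Machine A] = (10 + 25 + 15 + 35 + 18 + 34)/6 = 137/6
E[X | Machine B] = (30 + 26 + 14 + 32 + 15 + 0)/6 = 39/2
E[X] = (1/2)·137/6 + (1/2)·39/2 = 127/6 ≈ 21.17

$21.17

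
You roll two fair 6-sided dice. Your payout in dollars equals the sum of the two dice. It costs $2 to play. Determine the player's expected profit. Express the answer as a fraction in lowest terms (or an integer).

$5

Distribution of the sum of the two dice: 2 w.p. 1/36, 3 w.p. 1/18, 4 w.p. 1/12, 5 w.p. 1/9, 6 w.p. 5/36, 7 w.p. 1/6, …
E[payout] = (1/36)·2 + (1/18)·3 + (1/12)·4 + (1/9)·5 + (5/36)·6 + (1/6)·7 + (5/36)·8 + (1/9)·9 + (1/12)·10 + (1/18)·11 + (1/36)·12 = 7
Expected profit = 7 − 2 = 5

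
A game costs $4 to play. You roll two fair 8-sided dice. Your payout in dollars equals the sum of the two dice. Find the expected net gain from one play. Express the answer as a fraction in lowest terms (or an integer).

$5

Distribution of the sum of the two dice: 2 w.p. 1/64, 3 w.p. 1/32, 4 w.p. 3/64, 5 w.p. 1/16, 6 w.p. 5/64, 7 w.p. 3/32, …
E[payout] = (1/64)·2 + (1/32)·3 + (3/64)·4 + (1/16)·5 + (5/64)·6 + (3/32)·7 + (7/64)·8 + (1/8)·9 + (7/64)·10 + (3/32)·11 + (5/64)·12 + (1/16)·13 + (3/64)·14 + (1/32)·15 + (1/64)·16 = 9
Expected profit = 9 − 4 = 5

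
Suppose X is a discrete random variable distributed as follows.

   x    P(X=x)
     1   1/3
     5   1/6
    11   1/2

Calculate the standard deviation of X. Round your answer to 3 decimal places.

E[X] = 20/3, E[X²] = 65
Var(X) = E[X²] − (E[X])² = 65 − 400/9 = 185/9
SD(X) = √(185/9) ≈ 4.534

4.534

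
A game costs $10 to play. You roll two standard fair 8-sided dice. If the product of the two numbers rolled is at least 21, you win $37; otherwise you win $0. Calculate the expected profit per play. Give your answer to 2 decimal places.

$5.03

E[payout] = (19/32)·0 + (13/32)·37 = 481/32
Expected profit = 481/32 − 10 = 161/32 ≈ $5.03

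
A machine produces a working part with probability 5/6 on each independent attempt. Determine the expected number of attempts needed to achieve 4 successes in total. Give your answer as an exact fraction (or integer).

By linearity (sum of 4 independent geometric waits), E[trials] = 4/p = 4/(5/6) = 24/5.

24/5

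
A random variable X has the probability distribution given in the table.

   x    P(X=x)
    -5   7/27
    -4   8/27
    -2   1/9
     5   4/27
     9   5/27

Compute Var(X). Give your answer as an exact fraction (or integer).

22076/729

E[X] = (7/27)·(-5) + (8/27)·(-4) + (1/9)·(-2) + (4/27)·5 + (5/27)·9 = -8/27
E[X²] = (7/27)·25 + (8/27)·16 + (1/9)·4 + (4/27)·25 + (5/27)·81 = 820/27
Var(X) = 820/27 − (-8/27)² = 22076/729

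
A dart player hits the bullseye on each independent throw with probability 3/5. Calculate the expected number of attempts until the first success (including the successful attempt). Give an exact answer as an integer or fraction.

5/3

For a geometric distribution, E[trials] = 1/p = 1/(3/5) = 5/3.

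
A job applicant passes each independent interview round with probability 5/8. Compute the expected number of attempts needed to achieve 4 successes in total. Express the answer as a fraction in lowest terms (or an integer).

32/5

By linearity (sum of 4 independent geometric waits), E[trials] = 4/p = 4/(5/8) = 32/5.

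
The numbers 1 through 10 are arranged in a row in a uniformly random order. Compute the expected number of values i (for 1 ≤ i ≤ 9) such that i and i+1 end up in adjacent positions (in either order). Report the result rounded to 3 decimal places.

For each i ∈ {1,…,9}, let Xᵢ = 1 if i and i+1 are adjacent. P(Xᵢ=1) = 2·(10−1)!/10! = 2/10.
By linearity, E[ΣXᵢ] = (9)·(2/10) = 9/5.
≈ 1.800

1.800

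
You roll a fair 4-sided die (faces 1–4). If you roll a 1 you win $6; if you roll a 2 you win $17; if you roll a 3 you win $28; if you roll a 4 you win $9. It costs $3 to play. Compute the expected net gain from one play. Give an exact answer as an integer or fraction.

E[payout] = (1/4)·6 + (1/4)·9 + (1/4)·17 + (1/4)·28 = 15
Expected profit = 15 − 3 = 12

$12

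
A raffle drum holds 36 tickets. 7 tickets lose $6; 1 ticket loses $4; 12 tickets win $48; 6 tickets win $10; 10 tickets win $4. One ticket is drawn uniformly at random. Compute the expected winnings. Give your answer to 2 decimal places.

$17.50

E[payout] = (7/36)·(-6) + (1/36)·(-4) + (12/36)·48 + (6/36)·10 + (10/36)·4 = 35/2
≈ $17.50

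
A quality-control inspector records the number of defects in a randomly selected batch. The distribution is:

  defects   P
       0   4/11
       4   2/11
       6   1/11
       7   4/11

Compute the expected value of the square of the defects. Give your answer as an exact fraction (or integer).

E[X²] = (4/11)·0 + (2/11)·16 + (1/11)·36 + (4/11)·49
     = 24

24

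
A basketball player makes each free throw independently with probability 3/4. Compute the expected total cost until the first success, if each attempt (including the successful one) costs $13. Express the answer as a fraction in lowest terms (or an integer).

52/3 dollars

E[#attempts] = 1/p = 4/3; E[cost] = 13·4/3 = 52/3.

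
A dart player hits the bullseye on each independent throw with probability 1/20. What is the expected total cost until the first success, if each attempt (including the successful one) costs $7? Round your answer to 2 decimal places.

E[#attempts] = 1/p = 20; E[cost] = 7·20 = 140.
≈ 140.00

$140.00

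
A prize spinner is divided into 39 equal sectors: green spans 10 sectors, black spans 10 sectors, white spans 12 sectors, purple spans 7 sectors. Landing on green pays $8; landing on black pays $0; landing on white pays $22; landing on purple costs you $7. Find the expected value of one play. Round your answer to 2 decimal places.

E[payout] = (10/39)·8 + (10/39)·0 + (12/39)·22 + (7/39)·(-7) = 295/39
≈ $7.56

$7.56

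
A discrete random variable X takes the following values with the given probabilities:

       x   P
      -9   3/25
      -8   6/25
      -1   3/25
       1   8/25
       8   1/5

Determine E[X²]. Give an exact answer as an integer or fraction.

E[X²] = (3/25)·81 + (6/25)·64 + (3/25)·1 + (8/25)·1 + (1/5)·64
     = 958/25

958/25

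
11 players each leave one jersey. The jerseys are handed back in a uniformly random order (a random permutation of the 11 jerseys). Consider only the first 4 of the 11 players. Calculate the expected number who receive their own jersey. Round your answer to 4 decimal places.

Let Xᵢ = 1 if person i gets their own jersey. For each i, P(Xᵢ=1) = 1/11.
By linearity of expectation, E[X₁+…+X_4] = 4·(1/11) = 4/11.
≈ 0.3636

0.3636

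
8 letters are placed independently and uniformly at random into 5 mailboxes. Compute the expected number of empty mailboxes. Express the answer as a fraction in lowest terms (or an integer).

65536/78125

Let Xⱼ=1 if mailbox j is empty. P(Xⱼ=1) = ((5-1)/5)^8 = 65536/390625.
By linearity, E[#empty] = 5·65536/390625 = 65536/78125.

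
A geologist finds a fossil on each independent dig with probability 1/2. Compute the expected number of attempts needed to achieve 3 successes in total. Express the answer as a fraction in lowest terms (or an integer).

6

By linearity (sum of 3 independent geometric waits), E[trials] = 3/p = 3/(1/2) = 6.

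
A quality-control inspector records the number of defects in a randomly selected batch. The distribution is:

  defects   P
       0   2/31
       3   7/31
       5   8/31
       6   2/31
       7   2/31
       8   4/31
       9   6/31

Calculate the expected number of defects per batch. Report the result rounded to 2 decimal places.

5.58

E[X] = (2/31)·0 + (7/31)·3 + (8/31)·5 + (2/31)·6 + (2/31)·7 + (4/31)·8 + (6/31)·9
     = 173/31 ≈ 5.58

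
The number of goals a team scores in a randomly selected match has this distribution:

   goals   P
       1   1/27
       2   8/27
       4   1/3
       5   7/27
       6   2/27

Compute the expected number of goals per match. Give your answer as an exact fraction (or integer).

100/27

E[X] = (1/27)·1 + (8/27)·2 + (1/3)·4 + (7/27)·5 + (2/27)·6
     = 100/27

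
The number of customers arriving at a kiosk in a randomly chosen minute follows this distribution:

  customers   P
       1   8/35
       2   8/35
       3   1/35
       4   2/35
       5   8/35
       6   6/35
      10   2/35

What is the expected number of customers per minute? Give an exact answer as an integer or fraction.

131/35

E[X] = (8/35)·1 + (8/35)·2 + (1/35)·3 + (2/35)·4 + (8/35)·5 + (6/35)·6 + (2/35)·10
     = 131/35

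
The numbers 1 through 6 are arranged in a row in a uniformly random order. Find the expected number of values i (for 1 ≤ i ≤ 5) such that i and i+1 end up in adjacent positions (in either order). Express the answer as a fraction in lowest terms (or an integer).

5/3

For each i ∈ {1,…,5}, let Xᵢ = 1 if i and i+1 are adjacent. P(Xᵢ=1) = 2·(6−1)!/6! = 2/6.
By linearity, E[ΣXᵢ] = (5)·(2/6) = 5/3.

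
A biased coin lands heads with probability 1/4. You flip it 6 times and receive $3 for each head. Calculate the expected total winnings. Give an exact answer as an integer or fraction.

9/2 dollars

E[#heads] = 6·1/4 = 3/2 (linearity over flips).
E[winnings] = 3·3/2 = 9/2.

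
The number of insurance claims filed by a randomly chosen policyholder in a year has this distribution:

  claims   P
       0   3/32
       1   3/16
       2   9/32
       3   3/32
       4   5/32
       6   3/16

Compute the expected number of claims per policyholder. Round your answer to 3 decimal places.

E[X] = (3/32)·0 + (3/16)·1 + (9/32)·2 + (3/32)·3 + (5/32)·4 + (3/16)·6
     = 89/32 ≈ 2.781

2.781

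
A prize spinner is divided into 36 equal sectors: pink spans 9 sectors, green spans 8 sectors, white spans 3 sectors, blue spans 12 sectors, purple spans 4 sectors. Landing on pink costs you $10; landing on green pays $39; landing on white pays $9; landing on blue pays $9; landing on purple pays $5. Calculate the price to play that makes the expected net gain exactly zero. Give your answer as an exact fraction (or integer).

377/36 dollars

E[payout] = (9/36)·(-10) + (8/36)·39 + (3/36)·9 + (12/36)·9 + (4/36)·5 = 377/36
Fair fee = E[payout] = 377/36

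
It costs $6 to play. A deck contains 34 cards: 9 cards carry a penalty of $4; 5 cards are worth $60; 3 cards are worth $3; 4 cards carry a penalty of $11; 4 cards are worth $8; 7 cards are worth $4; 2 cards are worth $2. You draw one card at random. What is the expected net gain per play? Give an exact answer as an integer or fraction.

89/34 dollars

E[payout] = (9/34)·(-4) + (5/34)·60 + (3/34)·3 + (4/34)·(-11) + (4/34)·8 + (7/34)·4 + (2/34)·2 = 293/34
Expected profit = 293/34 − 6 = 89/34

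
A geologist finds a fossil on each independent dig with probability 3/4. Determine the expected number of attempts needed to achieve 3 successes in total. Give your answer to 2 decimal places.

By linearity (sum of 3 independent geometric waits), E[trials] = 3/p = 3/(3/4) = 4.
≈ 4.00

4.00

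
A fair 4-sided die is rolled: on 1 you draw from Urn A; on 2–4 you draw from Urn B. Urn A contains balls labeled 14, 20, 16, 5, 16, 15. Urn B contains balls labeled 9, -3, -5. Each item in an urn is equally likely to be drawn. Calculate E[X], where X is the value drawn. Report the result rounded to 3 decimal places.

E[X | Urn A] = (14 + 20 + 16 + 5 + 16 + 15)/6 = 43/3
E[X | Urn B] = (9 − 3 − 5)/3 = 1/3
E[X] = (1/4)·43/3 + (3/4)·1/3 = 23/6 ≈ 3.833

3.833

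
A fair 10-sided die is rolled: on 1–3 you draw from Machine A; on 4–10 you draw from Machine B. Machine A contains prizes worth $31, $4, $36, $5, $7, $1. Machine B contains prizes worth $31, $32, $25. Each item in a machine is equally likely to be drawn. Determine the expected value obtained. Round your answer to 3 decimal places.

$24.733

E[X | Machine A] = (31 + 4 + 36 + 5 + 7 + 1)/6 = 14
E[X | Machine B] = (31 + 32 + 25)/3 = 88/3
E[X] = (3/10)·14 + (7/10)·88/3 = 371/15 ≈ 24.733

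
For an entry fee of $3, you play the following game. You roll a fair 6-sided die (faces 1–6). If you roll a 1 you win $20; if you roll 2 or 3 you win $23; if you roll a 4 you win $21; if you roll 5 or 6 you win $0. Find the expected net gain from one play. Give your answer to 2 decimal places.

$11.50

E[payout] = (1/3)·0 + (1/6)·20 + (1/6)·21 + (1/3)·23 = 29/2
Expected profit = 29/2 − 3 = 23/2 ≈ $11.50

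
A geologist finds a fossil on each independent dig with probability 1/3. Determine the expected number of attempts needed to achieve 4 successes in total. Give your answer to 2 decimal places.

12.00

By linearity (sum of 4 independent geometric waits), E[trials] = 4/p = 4/(1/3) = 12.
≈ 12.00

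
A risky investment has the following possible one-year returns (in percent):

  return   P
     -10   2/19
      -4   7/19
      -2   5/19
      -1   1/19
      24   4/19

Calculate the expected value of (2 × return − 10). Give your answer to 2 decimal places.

E[2x-10] = (2/19)·(-30) + (7/19)·(-18) + (5/19)·(-14) + (1/19)·(-12) + (4/19)·38
     = -116/19 ≈ -6.11

-6.11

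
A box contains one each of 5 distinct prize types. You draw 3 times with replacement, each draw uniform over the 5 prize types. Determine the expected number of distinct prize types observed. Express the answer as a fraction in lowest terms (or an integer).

61/25

Let Xⱼ=1 if type j appears at least once. P(Xⱼ=1) = 1 − ((5−1)/5)^3 = 61/125.
E[#distinct] = 5·61/125 = 61/25.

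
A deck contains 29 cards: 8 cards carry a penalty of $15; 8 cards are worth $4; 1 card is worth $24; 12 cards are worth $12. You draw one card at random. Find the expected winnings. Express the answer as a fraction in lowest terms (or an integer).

80/29 dollars

E[payout] = (8/29)·(-15) + (8/29)·4 + (1/29)·24 + (12/29)·12 = 80/29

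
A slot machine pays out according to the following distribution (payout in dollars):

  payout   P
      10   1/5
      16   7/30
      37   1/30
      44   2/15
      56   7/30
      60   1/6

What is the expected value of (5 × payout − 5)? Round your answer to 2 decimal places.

174.50

E[5x-5] = (1/5)·45 + (7/30)·75 + (1/30)·180 + (2/15)·215 + (7/30)·275 + (1/6)·295
     = 349/2 ≈ 174.50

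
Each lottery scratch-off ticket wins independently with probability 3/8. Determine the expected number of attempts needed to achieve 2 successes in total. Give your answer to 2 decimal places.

By linearity (sum of 2 independent geometric waits), E[trials] = 2/p = 2/(3/8) = 16/3.
≈ 5.33

5.33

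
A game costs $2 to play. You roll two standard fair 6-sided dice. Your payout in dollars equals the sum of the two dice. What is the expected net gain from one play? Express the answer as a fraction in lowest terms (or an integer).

Distribution of the sum of the two dice: 2 w.p. 1/36, 3 w.p. 1/18, 4 w.p. 1/12, 5 w.p. 1/9, 6 w.p. 5/36, 7 w.p. 1/6, …
E[payout] = (1/36)·2 + (1/18)·3 + (1/12)·4 + (1/9)·5 + (5/36)·6 + (1/6)·7 + (5/36)·8 + (1/9)·9 + (1/12)·10 + (1/18)·11 + (1/36)·12 = 7
Expected profit = 7 − 2 = 5

$5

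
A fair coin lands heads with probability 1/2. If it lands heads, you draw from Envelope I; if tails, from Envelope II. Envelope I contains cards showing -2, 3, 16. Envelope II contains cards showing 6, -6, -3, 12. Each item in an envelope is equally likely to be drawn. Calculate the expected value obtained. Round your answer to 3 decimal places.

E[X | Envelope I] = (-2 + 3 + 16)/3 = 17/3
E[X | Envelope II] = (6 − 6 − 3 + 12)/4 = 9/4
E[X] = (1/2)·17/3 + (1/2)·9/4 = 95/24 ≈ 3.958

3.958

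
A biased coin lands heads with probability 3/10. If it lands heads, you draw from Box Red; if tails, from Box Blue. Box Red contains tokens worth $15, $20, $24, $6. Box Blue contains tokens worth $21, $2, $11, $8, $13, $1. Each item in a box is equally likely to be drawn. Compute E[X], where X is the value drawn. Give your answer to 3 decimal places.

E[X | Box Red] = (15 + 20 + 24 + 6)/4 = 65/4
E[X | Box Blue] = (21 + 2 + 11 + 8 + 13 + 1)/6 = 28/3
E[X] = (3/10)·65/4 + (7/10)·28/3 = 1369/120 ≈ 11.408

$11.408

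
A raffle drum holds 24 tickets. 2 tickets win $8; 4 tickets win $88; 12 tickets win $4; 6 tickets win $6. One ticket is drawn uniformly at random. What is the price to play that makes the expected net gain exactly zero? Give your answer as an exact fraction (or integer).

113/6 dollars

E[payout] = (2/24)·8 + (4/24)·88 + (12/24)·4 + (6/24)·6 = 113/6
Fair fee = E[payout] = 113/6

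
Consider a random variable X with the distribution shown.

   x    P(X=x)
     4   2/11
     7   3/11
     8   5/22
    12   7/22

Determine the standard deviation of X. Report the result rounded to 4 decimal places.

E[X] = 91/11, E[X²] = 843/11
Var(X) = E[X²] − (E[X])² = 843/11 − 8281/121 = 992/121
SD(X) = √(992/121) ≈ 2.8633

2.8633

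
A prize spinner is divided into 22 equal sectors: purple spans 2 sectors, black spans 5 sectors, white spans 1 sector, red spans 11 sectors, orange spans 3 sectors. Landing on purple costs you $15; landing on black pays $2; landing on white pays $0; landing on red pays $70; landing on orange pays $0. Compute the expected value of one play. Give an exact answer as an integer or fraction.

375/11 dollars

E[payout] = (2/22)·(-15) + (5/22)·2 + (1/22)·0 + (11/22)·70 + (3/22)·0 = 375/11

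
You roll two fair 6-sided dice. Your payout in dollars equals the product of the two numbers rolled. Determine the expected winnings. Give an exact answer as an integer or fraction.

49/4 dollars

Distribution of the product of the two numbers rolled: 1 w.p. 1/36, 2 w.p. 1/18, 3 w.p. 1/18, 4 w.p. 1/12, 5 w.p. 1/18, 6 w.p. 1/9, …
E[payout] = (1/36)·1 + (1/18)·2 + (1/18)·3 + (1/12)·4 + (1/18)·5 + (1/9)·6 + (1/18)·8 + (1/36)·9 + (1/18)·10 + (1/9)·12 + (1/18)·15 + (1/36)·16 + (1/18)·18 + (1/18)·20 + (1/18)·24 + (1/36)·25 + (1/18)·30 + (1/36)·36 = 49/4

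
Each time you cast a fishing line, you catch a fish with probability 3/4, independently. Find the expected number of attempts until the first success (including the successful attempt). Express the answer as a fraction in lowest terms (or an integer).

For a geometric distribution, E[trials] = 1/p = 1/(3/4) = 4/3.

4/3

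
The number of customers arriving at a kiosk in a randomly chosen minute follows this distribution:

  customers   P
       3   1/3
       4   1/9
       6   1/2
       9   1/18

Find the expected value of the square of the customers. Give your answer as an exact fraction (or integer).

491/18

E[X²] = (1/3)·9 + (1/9)·16 + (1/2)·36 + (1/18)·81
     = 491/18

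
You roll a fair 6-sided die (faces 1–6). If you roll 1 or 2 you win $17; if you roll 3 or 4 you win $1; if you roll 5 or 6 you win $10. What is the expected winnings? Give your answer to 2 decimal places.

$9.33

E[payout] = (1/3)·1 + (1/3)·10 + (1/3)·17 = 28/3
≈ $9.33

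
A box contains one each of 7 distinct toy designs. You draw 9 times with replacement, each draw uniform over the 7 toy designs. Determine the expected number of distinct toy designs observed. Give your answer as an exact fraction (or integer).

Let Xⱼ=1 if type j appears at least once. P(Xⱼ=1) = 1 − ((7−1)/7)^9 = 30275911/40353607.
E[#distinct] = 7·30275911/40353607 = 30275911/5764801.

30275911/5764801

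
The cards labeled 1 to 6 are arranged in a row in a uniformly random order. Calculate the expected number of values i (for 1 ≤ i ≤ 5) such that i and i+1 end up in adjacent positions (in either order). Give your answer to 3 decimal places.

For each i ∈ {1,…,5}, let Xᵢ = 1 if i and i+1 are adjacent. P(Xᵢ=1) = 2·(6−1)!/6! = 2/6.
By linearity, E[ΣXᵢ] = (5)·(2/6) = 5/3.
≈ 1.667

1.667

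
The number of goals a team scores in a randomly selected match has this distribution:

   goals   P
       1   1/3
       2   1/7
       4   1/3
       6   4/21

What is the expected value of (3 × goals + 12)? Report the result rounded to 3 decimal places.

E[3x+12] = (1/3)·15 + (1/7)·18 + (1/3)·24 + (4/21)·30
     = 149/7 ≈ 21.286

21.286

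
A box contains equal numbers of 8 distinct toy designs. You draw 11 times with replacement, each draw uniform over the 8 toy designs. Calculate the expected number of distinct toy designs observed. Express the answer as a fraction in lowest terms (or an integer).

6612607849/1073741824

Let Xⱼ=1 if type j appears at least once. P(Xⱼ=1) = 1 − ((8−1)/8)^11 = 6612607849/8589934592.
E[#distinct] = 8·6612607849/8589934592 = 6612607849/1073741824.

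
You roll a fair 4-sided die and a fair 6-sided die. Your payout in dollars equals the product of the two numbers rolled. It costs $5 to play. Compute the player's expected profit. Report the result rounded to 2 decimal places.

$3.75

Distribution of the product of the two numbers rolled: 1 w.p. 1/24, 2 w.p. 1/12, 3 w.p. 1/12, 4 w.p. 1/8, 5 w.p. 1/24, 6 w.p. 1/8, …
E[payout] = (1/24)·1 + (1/12)·2 + (1/12)·3 + (1/8)·4 + (1/24)·5 + (1/8)·6 + (1/12)·8 + (1/24)·9 + (1/24)·10 + (1/8)·12 + (1/24)·15 + (1/24)·16 + (1/24)·18 + (1/24)·20 + (1/24)·24 = 35/4
Expected profit = 35/4 − 5 = 15/4 ≈ $3.75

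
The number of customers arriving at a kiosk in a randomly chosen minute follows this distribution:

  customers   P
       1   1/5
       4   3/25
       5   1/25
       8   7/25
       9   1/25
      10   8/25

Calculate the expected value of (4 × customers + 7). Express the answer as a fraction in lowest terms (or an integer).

843/25

E[4x+7] = (1/5)·11 + (3/25)·23 + (1/25)·27 + (7/25)·39 + (1/25)·43 + (8/25)·47
     = 843/25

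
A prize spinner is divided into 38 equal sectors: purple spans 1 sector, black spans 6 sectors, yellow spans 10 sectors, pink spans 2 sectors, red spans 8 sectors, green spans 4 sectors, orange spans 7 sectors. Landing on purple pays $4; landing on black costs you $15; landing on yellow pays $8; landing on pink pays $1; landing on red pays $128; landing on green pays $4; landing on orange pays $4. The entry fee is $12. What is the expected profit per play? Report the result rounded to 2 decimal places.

$16.00

E[payout] = (1/38)·4 + (6/38)·(-15) + (10/38)·8 + (2/38)·1 + (8/38)·128 + (4/38)·4 + (7/38)·4 = 28
Expected profit = 28 − 12 = 16 ≈ $16.00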